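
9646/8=4823/4=1205.75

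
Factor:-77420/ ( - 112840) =2^ ( - 1)*7^1*13^( - 1) * 31^( - 1 ) * 79^1 =553/806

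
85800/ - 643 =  - 85800/643 = - 133.44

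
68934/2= 34467 = 34467.00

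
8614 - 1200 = 7414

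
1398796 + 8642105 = 10040901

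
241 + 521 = 762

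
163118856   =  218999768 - 55880912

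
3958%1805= 348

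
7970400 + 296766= 8267166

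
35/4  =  8 + 3/4 = 8.75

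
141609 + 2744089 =2885698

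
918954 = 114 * 8061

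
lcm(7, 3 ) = 21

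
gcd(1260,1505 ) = 35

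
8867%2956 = 2955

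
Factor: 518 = 2^1*7^1 * 37^1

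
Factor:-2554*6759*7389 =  - 127552509054 =-  2^1*3^4*751^1 * 821^1 * 1277^1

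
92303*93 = 8584179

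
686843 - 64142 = 622701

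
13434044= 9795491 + 3638553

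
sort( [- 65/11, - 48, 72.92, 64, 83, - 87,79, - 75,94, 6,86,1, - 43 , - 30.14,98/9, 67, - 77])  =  [-87, - 77, - 75, - 48, - 43, - 30.14,-65/11,1,  6, 98/9 , 64, 67,72.92, 79,83, 86,  94]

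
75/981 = 25/327 = 0.08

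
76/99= 76/99 = 0.77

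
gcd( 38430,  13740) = 30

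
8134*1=8134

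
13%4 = 1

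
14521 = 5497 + 9024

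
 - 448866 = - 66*6801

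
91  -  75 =16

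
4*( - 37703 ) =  - 150812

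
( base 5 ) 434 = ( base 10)119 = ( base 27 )4B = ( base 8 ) 167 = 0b1110111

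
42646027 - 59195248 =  - 16549221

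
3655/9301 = 3655/9301 = 0.39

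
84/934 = 42/467 = 0.09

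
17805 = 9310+8495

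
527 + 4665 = 5192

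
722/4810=361/2405 = 0.15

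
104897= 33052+71845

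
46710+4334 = 51044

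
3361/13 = 3361/13 =258.54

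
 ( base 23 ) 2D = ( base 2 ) 111011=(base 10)59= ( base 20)2j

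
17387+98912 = 116299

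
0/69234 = 0 =0.00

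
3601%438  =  97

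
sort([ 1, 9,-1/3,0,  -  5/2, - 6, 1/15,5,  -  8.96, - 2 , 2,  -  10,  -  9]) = [  -  10,  -  9, - 8.96, - 6 ,  -  5/2, - 2, - 1/3, 0, 1/15, 1 , 2, 5 , 9 ] 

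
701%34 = 21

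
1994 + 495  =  2489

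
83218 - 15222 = 67996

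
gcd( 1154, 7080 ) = 2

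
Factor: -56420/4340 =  - 13  =  - 13^1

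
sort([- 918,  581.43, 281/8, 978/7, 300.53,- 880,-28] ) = [-918, - 880, - 28, 281/8,978/7,300.53, 581.43 ]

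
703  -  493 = 210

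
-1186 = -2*593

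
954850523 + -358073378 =596777145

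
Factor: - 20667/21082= - 249/254 = - 2^( - 1)*3^1*83^1*127^( - 1)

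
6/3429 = 2/1143 = 0.00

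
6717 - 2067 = 4650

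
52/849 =52/849 = 0.06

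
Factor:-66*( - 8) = 528 = 2^4*3^1 * 11^1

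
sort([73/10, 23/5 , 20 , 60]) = [ 23/5 , 73/10,20, 60]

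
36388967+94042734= 130431701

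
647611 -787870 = -140259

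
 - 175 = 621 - 796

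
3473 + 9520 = 12993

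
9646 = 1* 9646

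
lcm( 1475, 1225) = 72275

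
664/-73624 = -1 + 9120/9203 = - 0.01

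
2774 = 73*38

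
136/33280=17/4160 = 0.00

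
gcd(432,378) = 54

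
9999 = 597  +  9402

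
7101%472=21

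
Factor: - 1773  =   - 3^2*197^1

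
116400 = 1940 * 60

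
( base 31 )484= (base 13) 1b31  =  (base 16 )1000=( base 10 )4096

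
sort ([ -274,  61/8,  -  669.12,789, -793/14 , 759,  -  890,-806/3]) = [ - 890, - 669.12, -274, - 806/3, - 793/14,61/8, 759,  789 ]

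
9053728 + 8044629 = 17098357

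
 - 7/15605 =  - 7/15605=-0.00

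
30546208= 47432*644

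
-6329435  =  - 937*6755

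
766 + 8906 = 9672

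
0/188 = 0= 0.00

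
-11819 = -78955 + 67136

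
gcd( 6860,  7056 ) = 196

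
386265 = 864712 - 478447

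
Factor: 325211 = 401^1 * 811^1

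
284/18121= 284/18121   =  0.02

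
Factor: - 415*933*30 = -11615850 = - 2^1*3^2*5^2*83^1* 311^1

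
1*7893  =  7893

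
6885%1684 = 149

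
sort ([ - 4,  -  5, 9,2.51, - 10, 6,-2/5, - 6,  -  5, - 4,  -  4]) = [ - 10, - 6, -5,  -  5, - 4, - 4, - 4, - 2/5,2.51 , 6,9] 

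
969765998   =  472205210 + 497560788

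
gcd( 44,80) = 4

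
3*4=12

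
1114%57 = 31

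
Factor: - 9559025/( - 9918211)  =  5^2*7^1*67^(-1 )*179^( - 1)*827^( - 1)*54623^1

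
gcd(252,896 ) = 28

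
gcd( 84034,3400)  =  2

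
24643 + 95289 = 119932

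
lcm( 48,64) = 192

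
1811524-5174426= - 3362902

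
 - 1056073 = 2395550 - 3451623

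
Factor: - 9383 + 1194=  - 19^1*431^1 =-  8189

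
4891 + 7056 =11947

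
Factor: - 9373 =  - 7^1*  13^1*103^1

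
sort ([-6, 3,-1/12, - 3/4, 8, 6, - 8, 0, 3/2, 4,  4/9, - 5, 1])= [ - 8, - 6, - 5 , - 3/4, - 1/12,0, 4/9,1, 3/2,  3, 4,6,8 ] 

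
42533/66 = 42533/66  =  644.44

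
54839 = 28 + 54811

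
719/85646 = 719/85646   =  0.01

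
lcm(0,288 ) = 0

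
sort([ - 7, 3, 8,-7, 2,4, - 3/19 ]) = [- 7,  -  7, - 3/19 , 2, 3, 4,  8 ] 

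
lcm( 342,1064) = 9576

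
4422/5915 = 4422/5915=0.75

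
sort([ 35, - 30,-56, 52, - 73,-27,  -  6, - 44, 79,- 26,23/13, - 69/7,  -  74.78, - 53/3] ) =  [ - 74.78,-73, - 56, - 44, - 30  , - 27, -26, - 53/3, - 69/7,-6 , 23/13,35,52,  79]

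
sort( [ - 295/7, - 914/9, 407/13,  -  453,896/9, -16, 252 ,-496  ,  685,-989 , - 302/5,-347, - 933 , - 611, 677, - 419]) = [-989, - 933, - 611, - 496, -453, - 419,- 347, - 914/9, - 302/5, - 295/7 ,-16, 407/13, 896/9, 252,677,685 ] 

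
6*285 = 1710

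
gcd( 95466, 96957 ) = 21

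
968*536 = 518848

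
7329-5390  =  1939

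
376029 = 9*41781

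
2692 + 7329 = 10021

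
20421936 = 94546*216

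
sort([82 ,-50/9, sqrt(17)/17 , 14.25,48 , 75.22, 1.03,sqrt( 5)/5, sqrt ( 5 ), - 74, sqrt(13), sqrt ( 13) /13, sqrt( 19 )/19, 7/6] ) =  [ - 74, -50/9,sqrt(19) /19,sqrt ( 17 ) /17,sqrt( 13)/13, sqrt( 5)/5,1.03,7/6, sqrt( 5), sqrt( 13), 14.25,48,  75.22,82] 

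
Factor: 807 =3^1*269^1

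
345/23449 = 345/23449 = 0.01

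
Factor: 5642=2^1*7^1*13^1*31^1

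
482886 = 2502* 193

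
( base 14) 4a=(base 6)150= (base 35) 1v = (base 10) 66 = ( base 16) 42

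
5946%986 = 30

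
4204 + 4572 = 8776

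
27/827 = 27/827 = 0.03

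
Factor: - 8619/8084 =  - 2^( - 2 )*3^1*13^2*17^1*43^( - 1)*47^( - 1 ) 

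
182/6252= 91/3126= 0.03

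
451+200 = 651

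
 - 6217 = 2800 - 9017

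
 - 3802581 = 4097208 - 7899789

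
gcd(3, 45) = 3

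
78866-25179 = 53687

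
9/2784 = 3/928 = 0.00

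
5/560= 1/112 = 0.01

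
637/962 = 49/74 = 0.66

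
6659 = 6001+658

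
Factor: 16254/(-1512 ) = -2^(  -  2 )*43^1 =-  43/4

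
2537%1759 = 778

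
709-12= 697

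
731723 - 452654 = 279069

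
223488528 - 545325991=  - 321837463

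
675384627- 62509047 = 612875580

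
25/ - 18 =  - 25/18 = - 1.39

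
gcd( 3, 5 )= 1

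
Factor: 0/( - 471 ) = 0 = 0^1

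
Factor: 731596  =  2^2* 182899^1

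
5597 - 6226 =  - 629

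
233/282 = 233/282 = 0.83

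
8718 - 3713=5005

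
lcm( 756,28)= 756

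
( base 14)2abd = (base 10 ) 7615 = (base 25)c4f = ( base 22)FG3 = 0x1DBF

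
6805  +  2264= 9069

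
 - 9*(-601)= 5409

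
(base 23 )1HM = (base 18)2G6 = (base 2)1110101110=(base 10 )942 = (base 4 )32232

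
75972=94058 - 18086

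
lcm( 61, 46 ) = 2806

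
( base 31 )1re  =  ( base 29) 24E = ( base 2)11100010100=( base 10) 1812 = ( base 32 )1ok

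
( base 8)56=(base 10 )46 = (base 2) 101110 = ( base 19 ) 28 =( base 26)1k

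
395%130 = 5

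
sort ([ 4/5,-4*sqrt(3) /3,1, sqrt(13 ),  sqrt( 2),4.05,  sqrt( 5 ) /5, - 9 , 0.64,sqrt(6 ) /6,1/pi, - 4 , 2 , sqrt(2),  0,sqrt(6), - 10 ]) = [-10, - 9, - 4  , - 4*sqrt ( 3)/3, 0,1/pi , sqrt(6 ) /6 , sqrt( 5) /5, 0.64 , 4/5,1, sqrt(2),sqrt( 2), 2,sqrt (6), sqrt(13),4.05]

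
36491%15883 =4725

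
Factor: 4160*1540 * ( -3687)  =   - 23620396800 = -2^8*3^1*5^2*7^1*11^1*13^1*1229^1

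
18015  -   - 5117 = 23132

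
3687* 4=14748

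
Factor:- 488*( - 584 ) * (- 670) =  - 2^7*5^1*61^1*67^1*73^1  =  -190944640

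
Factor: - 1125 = -3^2*5^3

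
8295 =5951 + 2344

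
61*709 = 43249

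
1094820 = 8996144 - 7901324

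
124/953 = 124/953 = 0.13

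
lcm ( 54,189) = 378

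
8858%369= 2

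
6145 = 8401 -2256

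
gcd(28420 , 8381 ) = 29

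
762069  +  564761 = 1326830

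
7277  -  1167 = 6110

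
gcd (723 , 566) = 1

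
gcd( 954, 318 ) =318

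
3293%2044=1249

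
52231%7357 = 732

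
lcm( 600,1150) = 13800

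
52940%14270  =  10130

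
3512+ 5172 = 8684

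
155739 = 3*51913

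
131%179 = 131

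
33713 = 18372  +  15341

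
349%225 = 124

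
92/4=23= 23.00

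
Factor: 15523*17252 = 2^2*19^3*43^1 * 227^1 = 267802796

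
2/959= 2/959 = 0.00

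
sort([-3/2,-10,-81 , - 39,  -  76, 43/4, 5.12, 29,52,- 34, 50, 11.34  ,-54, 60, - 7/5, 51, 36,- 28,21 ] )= [-81 ,-76, - 54, - 39,-34, - 28, - 10, - 3/2, - 7/5, 5.12, 43/4, 11.34,21, 29, 36 , 50,  51, 52, 60 ] 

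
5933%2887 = 159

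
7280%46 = 12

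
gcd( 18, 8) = 2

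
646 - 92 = 554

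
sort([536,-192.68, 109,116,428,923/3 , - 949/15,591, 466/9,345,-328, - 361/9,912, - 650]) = [ -650, - 328,  -  192.68, - 949/15, - 361/9,466/9,109,116, 923/3,345,428,536, 591, 912] 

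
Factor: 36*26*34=31824=   2^4 * 3^2*13^1*  17^1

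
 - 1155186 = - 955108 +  - 200078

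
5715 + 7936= 13651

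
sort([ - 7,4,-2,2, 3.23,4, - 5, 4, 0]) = [  -  7,-5, -2, 0, 2,3.23, 4,4,4] 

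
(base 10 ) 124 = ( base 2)1111100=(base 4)1330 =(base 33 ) 3P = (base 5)444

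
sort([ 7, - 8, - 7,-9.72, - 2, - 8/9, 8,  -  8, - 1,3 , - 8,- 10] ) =[ - 10, - 9.72, - 8,  -  8, - 8  , - 7, - 2, - 1, - 8/9, 3 , 7, 8]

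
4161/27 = 1387/9 = 154.11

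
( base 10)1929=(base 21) 47i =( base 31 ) 207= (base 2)11110001001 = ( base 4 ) 132021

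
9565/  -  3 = - 3189 + 2/3 =- 3188.33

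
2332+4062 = 6394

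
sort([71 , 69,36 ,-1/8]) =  [ - 1/8, 36,  69,71]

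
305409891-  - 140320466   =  445730357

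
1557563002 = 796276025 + 761286977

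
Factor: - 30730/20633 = -2^1*5^1*7^1*47^(-1) = - 70/47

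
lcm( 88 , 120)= 1320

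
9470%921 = 260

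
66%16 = 2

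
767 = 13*59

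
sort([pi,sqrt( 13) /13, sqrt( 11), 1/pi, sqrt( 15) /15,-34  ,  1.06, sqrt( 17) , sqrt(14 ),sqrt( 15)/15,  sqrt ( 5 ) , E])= [ - 34,sqrt(15)/15,sqrt(15 ) /15,sqrt( 13) /13, 1/pi,1.06, sqrt( 5),E, pi,sqrt( 11 ),sqrt(14 ) , sqrt( 17) ] 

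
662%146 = 78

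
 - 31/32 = - 1 + 1/32 = -0.97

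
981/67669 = 981/67669 = 0.01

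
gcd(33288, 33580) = 292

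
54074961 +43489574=97564535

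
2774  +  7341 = 10115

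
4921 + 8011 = 12932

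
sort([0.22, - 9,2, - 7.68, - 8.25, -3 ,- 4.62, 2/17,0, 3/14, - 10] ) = [ - 10, - 9 , - 8.25 , - 7.68,  -  4.62, - 3,0, 2/17 , 3/14,0.22, 2 ]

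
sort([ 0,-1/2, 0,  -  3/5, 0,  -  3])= [ - 3,-3/5, - 1/2,0, 0,0 ] 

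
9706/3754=4853/1877 = 2.59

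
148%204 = 148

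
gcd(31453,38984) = 443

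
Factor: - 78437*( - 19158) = 2^1*3^1*31^1*103^1*78437^1 = 1502696046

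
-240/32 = -15/2 =-  7.50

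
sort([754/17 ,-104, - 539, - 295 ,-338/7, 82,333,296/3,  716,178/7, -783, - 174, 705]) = [ - 783, - 539,-295, - 174, - 104,- 338/7,178/7, 754/17,82, 296/3,333,705, 716 ]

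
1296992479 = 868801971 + 428190508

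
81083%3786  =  1577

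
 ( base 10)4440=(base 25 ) 72F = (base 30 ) 4S0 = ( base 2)1000101011000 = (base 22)93i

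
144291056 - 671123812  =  -526832756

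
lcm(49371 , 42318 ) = 296226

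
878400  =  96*9150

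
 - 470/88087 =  - 470/88087 =- 0.01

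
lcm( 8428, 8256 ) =404544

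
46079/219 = 210+ 89/219 = 210.41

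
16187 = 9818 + 6369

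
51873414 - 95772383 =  - 43898969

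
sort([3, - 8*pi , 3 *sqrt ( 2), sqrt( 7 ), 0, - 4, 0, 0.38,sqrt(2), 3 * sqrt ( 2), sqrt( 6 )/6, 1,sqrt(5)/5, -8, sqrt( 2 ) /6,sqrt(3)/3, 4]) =[-8*pi,-8, - 4, 0, 0, sqrt(2)/6,0.38,sqrt ( 6)/6, sqrt(5 )/5 , sqrt(3 ) /3, 1, sqrt( 2 ), sqrt( 7 ),3, 4,  3*sqrt( 2 ), 3*sqrt( 2)]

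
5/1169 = 5/1169 = 0.00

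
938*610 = 572180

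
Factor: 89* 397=35333= 89^1* 397^1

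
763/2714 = 763/2714 = 0.28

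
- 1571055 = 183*( - 8585)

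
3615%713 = 50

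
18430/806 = 9215/403 = 22.87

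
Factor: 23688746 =2^1*2287^1*5179^1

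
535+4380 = 4915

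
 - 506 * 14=-7084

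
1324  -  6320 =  - 4996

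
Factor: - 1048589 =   -  1048589^1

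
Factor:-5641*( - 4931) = 27815771= 4931^1*5641^1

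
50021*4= 200084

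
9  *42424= 381816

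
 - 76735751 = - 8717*8803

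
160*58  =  9280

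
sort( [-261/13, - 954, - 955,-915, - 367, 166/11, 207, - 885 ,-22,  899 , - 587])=[ - 955, - 954, - 915, - 885, - 587, - 367, - 22,-261/13, 166/11,207, 899 ] 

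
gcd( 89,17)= 1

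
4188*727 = 3044676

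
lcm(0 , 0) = 0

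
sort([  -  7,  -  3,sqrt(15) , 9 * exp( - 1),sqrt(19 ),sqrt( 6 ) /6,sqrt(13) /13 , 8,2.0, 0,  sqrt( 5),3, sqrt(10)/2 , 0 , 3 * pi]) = [ - 7,-3,0 , 0, sqrt(13)/13 , sqrt( 6 ) /6,sqrt(10 ) /2, 2.0, sqrt( 5 ),  3, 9*exp( - 1), sqrt(15 ) , sqrt(19),8,3*pi] 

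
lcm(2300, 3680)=18400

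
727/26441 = 727/26441=0.03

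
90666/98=925+8/49 = 925.16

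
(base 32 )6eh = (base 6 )50333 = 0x19D1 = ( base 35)5dt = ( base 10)6609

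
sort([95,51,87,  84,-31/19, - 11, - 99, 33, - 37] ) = [-99, - 37, - 11,  -  31/19,33, 51, 84,87,95 ] 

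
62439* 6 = 374634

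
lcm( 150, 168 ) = 4200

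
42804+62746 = 105550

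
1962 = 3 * 654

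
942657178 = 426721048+515936130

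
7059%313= 173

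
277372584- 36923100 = 240449484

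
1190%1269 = 1190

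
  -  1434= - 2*717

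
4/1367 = 4/1367 = 0.00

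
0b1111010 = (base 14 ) 8a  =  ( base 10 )122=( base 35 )3h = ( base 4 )1322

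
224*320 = 71680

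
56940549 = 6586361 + 50354188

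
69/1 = 69 = 69.00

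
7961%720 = 41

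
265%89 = 87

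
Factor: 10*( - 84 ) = -840 = -  2^3*3^1 *5^1*7^1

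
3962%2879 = 1083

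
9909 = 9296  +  613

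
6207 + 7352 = 13559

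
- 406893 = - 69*5897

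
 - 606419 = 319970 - 926389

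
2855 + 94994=97849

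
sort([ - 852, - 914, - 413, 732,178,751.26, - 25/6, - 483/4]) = [ - 914, - 852, - 413 , - 483/4, - 25/6, 178, 732,751.26 ] 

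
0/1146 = 0= 0.00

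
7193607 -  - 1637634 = 8831241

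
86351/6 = 14391 + 5/6=14391.83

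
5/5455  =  1/1091=0.00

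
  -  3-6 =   -  9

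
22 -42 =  - 20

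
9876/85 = 116 + 16/85 =116.19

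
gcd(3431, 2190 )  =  73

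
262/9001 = 262/9001 = 0.03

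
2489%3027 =2489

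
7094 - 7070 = 24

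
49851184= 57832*862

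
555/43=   555/43= 12.91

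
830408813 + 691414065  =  1521822878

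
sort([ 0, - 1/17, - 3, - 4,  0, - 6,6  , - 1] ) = [ - 6 , - 4, - 3, - 1, - 1/17, 0,0 , 6 ]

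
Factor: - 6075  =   - 3^5*5^2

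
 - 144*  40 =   -  5760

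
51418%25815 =25603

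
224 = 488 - 264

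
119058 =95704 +23354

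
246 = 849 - 603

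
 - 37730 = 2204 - 39934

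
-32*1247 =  - 39904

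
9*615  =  5535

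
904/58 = 452/29 = 15.59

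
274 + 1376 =1650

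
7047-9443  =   - 2396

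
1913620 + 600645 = 2514265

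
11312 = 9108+2204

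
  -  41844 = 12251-54095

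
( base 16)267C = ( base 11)7447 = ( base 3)111111220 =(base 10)9852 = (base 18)1c76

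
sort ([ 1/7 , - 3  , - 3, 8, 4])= [-3,- 3  ,  1/7, 4,8 ]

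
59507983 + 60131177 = 119639160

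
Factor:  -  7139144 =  - 2^3*349^1*2557^1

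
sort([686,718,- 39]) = [ - 39,686,718]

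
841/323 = 841/323 = 2.60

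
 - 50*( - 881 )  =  44050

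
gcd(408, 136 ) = 136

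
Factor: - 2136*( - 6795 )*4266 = 61917235920 = 2^4* 3^6*5^1*79^1*89^1*151^1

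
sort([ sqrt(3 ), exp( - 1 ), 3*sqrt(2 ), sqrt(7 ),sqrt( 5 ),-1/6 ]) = [ -1/6, exp( - 1 ),sqrt(3), sqrt (5),sqrt(7), 3*sqrt(2)]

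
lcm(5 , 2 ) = 10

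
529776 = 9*58864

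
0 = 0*(-67241)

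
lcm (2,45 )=90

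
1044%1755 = 1044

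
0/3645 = 0  =  0.00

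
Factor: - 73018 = -2^1* 11^1*3319^1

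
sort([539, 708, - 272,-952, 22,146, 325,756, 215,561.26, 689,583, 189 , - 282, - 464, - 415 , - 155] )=[ - 952, - 464, - 415, - 282, - 272, - 155 , 22, 146, 189,215, 325, 539, 561.26, 583,689,708 , 756]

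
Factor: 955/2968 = 2^( - 3 )*5^1*7^( - 1)*53^ ( - 1)*191^1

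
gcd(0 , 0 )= 0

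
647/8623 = 647/8623 = 0.08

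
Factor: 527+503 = 2^1*5^1 * 103^1 =1030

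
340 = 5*68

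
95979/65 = 7383/5 = 1476.60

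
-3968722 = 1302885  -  5271607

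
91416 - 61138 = 30278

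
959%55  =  24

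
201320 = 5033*40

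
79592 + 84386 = 163978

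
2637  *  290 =764730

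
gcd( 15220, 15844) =4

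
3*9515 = 28545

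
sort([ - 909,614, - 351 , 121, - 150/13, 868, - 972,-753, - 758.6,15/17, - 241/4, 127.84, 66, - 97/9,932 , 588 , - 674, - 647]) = [ - 972, - 909, - 758.6,  -  753, - 674, - 647, - 351,-241/4,-150/13, - 97/9, 15/17 , 66,  121,  127.84, 588,614, 868,932] 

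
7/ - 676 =-1 + 669/676 = -0.01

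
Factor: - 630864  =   - 2^4*3^2*13^1 * 337^1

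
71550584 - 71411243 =139341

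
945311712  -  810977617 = 134334095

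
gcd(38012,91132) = 4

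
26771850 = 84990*315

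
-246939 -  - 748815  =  501876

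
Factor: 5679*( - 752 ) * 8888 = - 2^7*3^2*11^1*47^1*101^1*631^1 = - 37957163904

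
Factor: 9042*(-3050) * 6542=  - 180415930200 = - 2^3*3^1*5^2*11^1*61^1*137^1*3271^1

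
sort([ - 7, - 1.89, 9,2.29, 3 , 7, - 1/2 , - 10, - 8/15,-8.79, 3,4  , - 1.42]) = [ - 10, - 8.79, - 7, - 1.89 , - 1.42, - 8/15, - 1/2,2.29, 3, 3, 4 , 7,9]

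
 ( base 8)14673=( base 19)i4d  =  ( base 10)6587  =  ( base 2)1100110111011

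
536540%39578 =22026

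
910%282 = 64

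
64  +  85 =149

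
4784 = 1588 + 3196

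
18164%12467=5697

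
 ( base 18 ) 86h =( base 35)27m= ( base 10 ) 2717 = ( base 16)a9d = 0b101010011101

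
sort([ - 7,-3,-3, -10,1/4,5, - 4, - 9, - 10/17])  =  [ - 10,-9 ,-7, - 4, - 3, - 3, - 10/17,1/4,5 ] 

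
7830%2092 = 1554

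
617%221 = 175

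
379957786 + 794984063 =1174941849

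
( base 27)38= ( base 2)1011001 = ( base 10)89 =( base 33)2N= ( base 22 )41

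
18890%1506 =818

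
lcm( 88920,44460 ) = 88920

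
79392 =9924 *8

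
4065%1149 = 618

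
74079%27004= 20071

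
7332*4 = 29328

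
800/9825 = 32/393 = 0.08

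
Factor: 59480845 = 5^1 * 1987^1 * 5987^1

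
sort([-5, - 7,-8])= [ - 8 , - 7, - 5]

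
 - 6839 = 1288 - 8127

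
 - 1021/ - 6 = 1021/6 = 170.17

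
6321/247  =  6321/247 = 25.59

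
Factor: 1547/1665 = 3^ (-2 )*5^( - 1 )*7^1 *13^1 * 17^1 * 37^( - 1)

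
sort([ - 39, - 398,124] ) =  [ - 398, - 39,  124] 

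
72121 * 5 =360605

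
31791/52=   31791/52  =  611.37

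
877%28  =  9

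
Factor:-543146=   -2^1 * 271573^1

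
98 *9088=890624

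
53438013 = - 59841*(-893)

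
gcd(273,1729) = 91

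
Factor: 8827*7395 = 65275665=3^1 * 5^1*7^1*13^1*17^1*29^1*97^1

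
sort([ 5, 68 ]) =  [ 5, 68] 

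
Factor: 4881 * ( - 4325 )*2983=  - 62972099475 = - 3^1*5^2 * 19^1*157^1*173^1 * 1627^1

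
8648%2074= 352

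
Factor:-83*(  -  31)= 2573= 31^1*83^1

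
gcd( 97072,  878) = 2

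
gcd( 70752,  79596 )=8844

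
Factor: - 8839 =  - 8839^1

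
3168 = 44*72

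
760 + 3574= 4334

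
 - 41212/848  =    -  49 + 85/212=- 48.60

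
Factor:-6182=-2^1* 11^1 * 281^1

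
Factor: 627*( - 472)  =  - 295944 = -  2^3*3^1 * 11^1*19^1*59^1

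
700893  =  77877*9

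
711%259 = 193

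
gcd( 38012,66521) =9503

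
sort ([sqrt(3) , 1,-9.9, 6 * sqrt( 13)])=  [ - 9.9,1, sqrt( 3 ),6 * sqrt(13)]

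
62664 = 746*84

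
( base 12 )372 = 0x206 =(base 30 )h8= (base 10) 518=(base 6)2222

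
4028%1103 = 719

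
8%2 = 0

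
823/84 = 823/84 = 9.80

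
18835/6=3139 + 1/6 = 3139.17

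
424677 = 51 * 8327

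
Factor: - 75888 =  - 2^4*3^2*17^1*31^1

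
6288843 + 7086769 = 13375612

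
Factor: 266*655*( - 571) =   -  2^1*5^1 * 7^1*19^1* 131^1*571^1 =- 99485330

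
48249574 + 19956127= 68205701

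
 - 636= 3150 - 3786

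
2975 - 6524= - 3549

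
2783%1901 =882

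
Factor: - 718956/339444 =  - 951/449 = - 3^1*317^1*449^( - 1 ) 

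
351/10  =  351/10=35.10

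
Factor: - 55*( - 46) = 2530=2^1 * 5^1 *11^1*23^1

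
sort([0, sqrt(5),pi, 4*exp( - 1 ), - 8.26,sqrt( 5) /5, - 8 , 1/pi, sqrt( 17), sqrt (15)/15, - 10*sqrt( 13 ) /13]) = [ - 8.26, - 8,  -  10*sqrt( 13 ) /13,  0, sqrt( 15 ) /15,1/pi, sqrt(5) /5,4 * exp(- 1),sqrt( 5), pi,sqrt( 17)] 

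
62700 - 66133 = -3433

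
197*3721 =733037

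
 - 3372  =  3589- 6961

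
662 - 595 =67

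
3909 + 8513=12422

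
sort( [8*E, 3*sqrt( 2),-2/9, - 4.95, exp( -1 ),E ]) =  [ -4.95, - 2/9, exp( - 1 ),  E, 3*sqrt (2), 8*E]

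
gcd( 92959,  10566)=1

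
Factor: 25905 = 3^1*5^1*11^1  *  157^1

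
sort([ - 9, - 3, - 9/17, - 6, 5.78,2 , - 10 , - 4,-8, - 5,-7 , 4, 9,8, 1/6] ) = [ - 10,  -  9, - 8 , - 7, - 6,- 5, - 4 , -3, - 9/17, 1/6, 2,4, 5.78,8, 9 ]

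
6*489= 2934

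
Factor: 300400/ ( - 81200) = -7^( - 1)*29^( - 1)*751^1=- 751/203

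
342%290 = 52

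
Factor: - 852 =-2^2*3^1 * 71^1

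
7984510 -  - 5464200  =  13448710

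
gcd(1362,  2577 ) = 3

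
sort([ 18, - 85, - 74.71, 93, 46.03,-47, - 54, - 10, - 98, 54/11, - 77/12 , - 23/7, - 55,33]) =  [-98, -85 , - 74.71,-55,-54, - 47, - 10,  -  77/12, - 23/7, 54/11,18,33,46.03, 93]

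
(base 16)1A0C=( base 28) 8e4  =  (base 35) 5fi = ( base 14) 2604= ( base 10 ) 6668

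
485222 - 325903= 159319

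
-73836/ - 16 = 18459/4 = 4614.75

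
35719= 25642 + 10077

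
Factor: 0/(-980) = 0^1 = 0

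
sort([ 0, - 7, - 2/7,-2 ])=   [ - 7, - 2, - 2/7 , 0 ] 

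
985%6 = 1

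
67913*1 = 67913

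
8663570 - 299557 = 8364013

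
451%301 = 150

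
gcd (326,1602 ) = 2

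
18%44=18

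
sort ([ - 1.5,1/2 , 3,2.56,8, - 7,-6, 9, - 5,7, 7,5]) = [- 7, - 6, - 5, - 1.5,1/2, 2.56,3,  5, 7, 7,8,9] 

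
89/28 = 3+5/28 = 3.18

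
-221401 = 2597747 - 2819148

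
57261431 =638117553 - 580856122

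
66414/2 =33207 = 33207.00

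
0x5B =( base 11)83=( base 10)91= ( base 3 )10101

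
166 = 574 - 408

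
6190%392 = 310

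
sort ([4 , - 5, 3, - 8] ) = [ - 8, - 5, 3,4]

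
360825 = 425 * 849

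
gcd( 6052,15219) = 89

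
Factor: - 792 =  - 2^3*3^2*11^1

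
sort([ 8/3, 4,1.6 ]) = [1.6,8/3, 4]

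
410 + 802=1212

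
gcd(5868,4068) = 36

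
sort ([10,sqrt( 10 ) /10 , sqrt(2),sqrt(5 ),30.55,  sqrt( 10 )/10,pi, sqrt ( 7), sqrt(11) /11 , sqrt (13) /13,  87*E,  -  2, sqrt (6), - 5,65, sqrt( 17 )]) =[ - 5, - 2 , sqrt( 13)/13, sqrt(11) /11,sqrt (10 ) /10 , sqrt(10)/10,sqrt( 2), sqrt( 5), sqrt( 6),sqrt (7),pi,sqrt(17), 10,30.55,65, 87*E]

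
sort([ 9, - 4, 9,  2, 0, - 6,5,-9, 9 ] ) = [ - 9,-6 , - 4 , 0,2, 5,  9, 9,9]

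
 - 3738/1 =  - 3738 = - 3738.00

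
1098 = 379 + 719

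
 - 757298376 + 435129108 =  - 322169268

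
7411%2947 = 1517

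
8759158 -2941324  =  5817834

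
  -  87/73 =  - 87/73 = - 1.19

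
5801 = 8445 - 2644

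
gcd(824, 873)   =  1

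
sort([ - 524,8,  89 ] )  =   [ - 524, 8,  89]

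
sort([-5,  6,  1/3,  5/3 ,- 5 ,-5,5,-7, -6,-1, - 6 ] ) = [ - 7, - 6, - 6, -5,  -  5, - 5,-1,1/3, 5/3, 5,6]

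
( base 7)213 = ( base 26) 44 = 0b1101100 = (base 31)3f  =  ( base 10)108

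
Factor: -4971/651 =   -  7^( - 1)*31^( - 1)*1657^1= - 1657/217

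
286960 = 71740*4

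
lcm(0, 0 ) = 0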